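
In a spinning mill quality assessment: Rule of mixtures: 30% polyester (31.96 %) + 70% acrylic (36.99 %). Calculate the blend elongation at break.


Formula: Blend property = (fraction_A * property_A) + (fraction_B * property_B)
Step 1: Contribution A = 30/100 * 31.96 % = 9.588 %
Step 2: Contribution B = 70/100 * 36.99 % = 25.893 %
Step 3: Blend elongation at break = 9.588 + 25.893 = 35.481 %

35.481 %


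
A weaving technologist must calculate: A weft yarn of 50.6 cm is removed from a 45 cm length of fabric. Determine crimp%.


Formula: Crimp% = ((L_yarn - L_fabric) / L_fabric) * 100
Step 1: Extension = 50.6 - 45 = 5.6 cm
Step 2: Crimp% = (5.6 / 45) * 100
Step 3: Crimp% = 0.124444 * 100 = 12.4444% ≈ 12.4%

12.4%


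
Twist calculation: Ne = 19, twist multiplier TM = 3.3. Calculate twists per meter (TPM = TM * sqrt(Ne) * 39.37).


Formula: TPM = TM * sqrt(Ne) * 39.37
Step 1: sqrt(Ne) = sqrt(19) = 4.3589
Step 2: TM * sqrt(Ne) = 3.3 * 4.3589 = 14.3844
Step 3: TPM = 14.3844 * 39.37 = 566 twists/m

566 twists/m


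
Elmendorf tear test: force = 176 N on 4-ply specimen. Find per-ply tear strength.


Formula: Per-ply strength = Total force / Number of plies
Per-ply = 176 N / 4
Per-ply = 44 N

44 N


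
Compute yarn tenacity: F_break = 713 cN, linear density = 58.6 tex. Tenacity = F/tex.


Formula: Tenacity = Breaking force / Linear density
Tenacity = 713 cN / 58.6 tex
Tenacity = 12.17 cN/tex

12.17 cN/tex


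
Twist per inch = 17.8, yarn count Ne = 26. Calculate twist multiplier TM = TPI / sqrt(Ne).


Formula: TM = TPI / sqrt(Ne)
Step 1: sqrt(Ne) = sqrt(26) = 5.099
Step 2: TM = 17.8 / 5.099 = 3.49

3.49 TM


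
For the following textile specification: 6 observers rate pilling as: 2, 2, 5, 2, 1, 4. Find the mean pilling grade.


Formula: Mean = sum / count
Sum = 2 + 2 + 5 + 2 + 1 + 4 = 16
Mean = 16 / 6 = 2.7

2.7


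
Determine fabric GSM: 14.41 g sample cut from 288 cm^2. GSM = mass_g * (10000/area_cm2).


Formula: GSM = mass_g / area_m2
Step 1: Convert area: 288 cm^2 = 288 / 10000 = 0.0288 m^2
Step 2: GSM = 14.41 g / 0.0288 m^2 = 500.3 g/m^2

500.3 g/m^2


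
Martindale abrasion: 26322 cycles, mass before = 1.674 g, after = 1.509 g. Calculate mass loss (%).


Formula: Mass loss% = ((m_before - m_after) / m_before) * 100
Step 1: Mass loss = 1.674 - 1.509 = 0.165 g
Step 2: Ratio = 0.165 / 1.674 = 0.0985663
Step 3: Mass loss% = 0.0985663 * 100 = 9.85663% ≈ 9.86%

9.86%


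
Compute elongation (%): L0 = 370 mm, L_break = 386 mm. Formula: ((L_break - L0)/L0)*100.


Formula: Elongation (%) = ((L_break - L0) / L0) * 100
Step 1: Extension = 386 - 370 = 16 mm
Step 2: Elongation = (16 / 370) * 100
Step 3: Elongation = 0.043243 * 100 = 4.3243% ≈ 4.3%

4.3%


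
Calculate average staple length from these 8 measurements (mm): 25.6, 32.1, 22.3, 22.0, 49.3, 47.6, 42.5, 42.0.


Formula: Mean = sum of lengths / count
Sum = 25.6 + 32.1 + 22.3 + 22.0 + 49.3 + 47.6 + 42.5 + 42.0
Sum = 283.4 mm
Mean = 283.4 / 8 = 35.43 mm

35.43 mm


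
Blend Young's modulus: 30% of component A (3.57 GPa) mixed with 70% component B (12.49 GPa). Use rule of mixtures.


Formula: Blend property = (fraction_A * property_A) + (fraction_B * property_B)
Step 1: Contribution A = 30/100 * 3.57 GPa = 1.071 GPa
Step 2: Contribution B = 70/100 * 12.49 GPa = 8.743 GPa
Step 3: Blend Young's modulus = 1.071 + 8.743 = 9.814 GPa

9.814 GPa


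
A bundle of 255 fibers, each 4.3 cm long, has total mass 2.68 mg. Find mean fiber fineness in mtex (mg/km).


Formula: fineness (mtex) = mass (mg) / total length (km) = (mass_mg / total_length_m) * 1000
Step 1: Convert fiber length: 4.3 cm = 0.043 m
Step 2: Total fiber length = 255 * 0.043 = 10.965 m
Step 3: Linear density = 2.68 mg / 10.965 m = 0.2444 mg/m
Step 4: fineness = 0.2444 * 1000 = 244.4 mtex

244.4 mtex


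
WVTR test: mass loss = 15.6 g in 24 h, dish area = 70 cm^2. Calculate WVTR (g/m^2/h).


Formula: WVTR = mass_loss / (area * time)
Step 1: Convert area: 70 cm^2 = 0.007 m^2
Step 2: WVTR = 15.6 g / (0.007 m^2 * 24 h)
Step 3: WVTR = 15.6 / 0.168 = 92.9 g/m^2/h

92.9 g/m^2/h


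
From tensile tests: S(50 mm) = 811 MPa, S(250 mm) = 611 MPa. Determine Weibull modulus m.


Formula: m = ln(L1/L2) / ln(S2/S1)
Step 1: ln(L1/L2) = ln(50/250) = -1.60944
Step 2: S2/S1 = 611/811 = 0.75339
Step 3: ln(S2/S1) = ln(0.75339) = -0.28317
Step 4: m = -1.60944 / -0.28317 = 5.68

5.68 (Weibull m)


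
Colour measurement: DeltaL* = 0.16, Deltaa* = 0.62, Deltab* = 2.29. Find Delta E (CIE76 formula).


Formula: Delta E = sqrt(dL*^2 + da*^2 + db*^2)
Step 1: dL*^2 = 0.16^2 = 0.0256
Step 2: da*^2 = 0.62^2 = 0.3844
Step 3: db*^2 = 2.29^2 = 5.2441
Step 4: Sum = 0.0256 + 0.3844 + 5.2441 = 5.6541
Step 5: Delta E = sqrt(5.6541) = 2.38

2.38 Delta E


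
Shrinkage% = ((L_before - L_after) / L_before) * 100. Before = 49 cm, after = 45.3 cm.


Formula: Shrinkage% = ((L_before - L_after) / L_before) * 100
Step 1: Shrinkage = 49 - 45.3 = 3.7 cm
Step 2: Shrinkage% = (3.7 / 49) * 100
Step 3: Shrinkage% = 0.07551 * 100 = 7.551% ≈ 7.6%

7.6%


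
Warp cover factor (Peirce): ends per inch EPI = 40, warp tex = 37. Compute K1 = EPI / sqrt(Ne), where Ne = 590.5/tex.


Formula: K1 = EPI / sqrt(Ne), with Ne = 590.5 / tex_warp
Step 1: Ne = 590.5 / 37 = 15.959
Step 2: sqrt(Ne) = sqrt(15.959) = 3.9949
Step 3: K1 = 40 / 3.9949 = 10.0

10.0


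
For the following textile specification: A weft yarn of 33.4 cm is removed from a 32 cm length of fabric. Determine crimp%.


Formula: Crimp% = ((L_yarn - L_fabric) / L_fabric) * 100
Step 1: Extension = 33.4 - 32 = 1.4 cm
Step 2: Crimp% = (1.4 / 32) * 100
Step 3: Crimp% = 0.04375 * 100 = 4.375% ≈ 4.4%

4.4%


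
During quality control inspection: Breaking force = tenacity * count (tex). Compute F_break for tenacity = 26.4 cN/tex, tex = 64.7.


Formula: Breaking force = Tenacity * Linear density
F = 26.4 cN/tex * 64.7 tex
F = 1708.08 cN

1708.08 cN


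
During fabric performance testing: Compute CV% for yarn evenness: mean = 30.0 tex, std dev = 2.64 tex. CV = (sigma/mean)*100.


Formula: CV% = (standard deviation / mean) * 100
Step 1: Ratio = 2.64 / 30.0 = 0.088
Step 2: CV% = 0.088 * 100 = 8.8%

8.8%


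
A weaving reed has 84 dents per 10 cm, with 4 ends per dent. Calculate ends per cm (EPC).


Formula: EPC = (dents per 10 cm * ends per dent) / 10
Step 1: Total ends per 10 cm = 84 * 4 = 336
Step 2: EPC = 336 / 10 = 33.6 ends/cm

33.6 ends/cm


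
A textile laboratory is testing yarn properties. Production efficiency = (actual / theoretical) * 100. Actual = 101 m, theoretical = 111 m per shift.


Formula: Efficiency% = (Actual output / Theoretical output) * 100
Efficiency% = (101 / 111) * 100
Efficiency% = 0.90991 * 100 = 90.991% ≈ 91.0%

91.0%


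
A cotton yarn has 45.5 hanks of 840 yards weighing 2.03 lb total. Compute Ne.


Formula: Ne = hanks / mass_lb
Substituting: Ne = 45.5 / 2.03
Ne = 22.4

22.4 Ne


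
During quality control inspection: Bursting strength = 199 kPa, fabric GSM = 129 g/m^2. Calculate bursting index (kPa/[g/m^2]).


Formula: Bursting Index = Bursting Strength / Fabric GSM
BI = 199 kPa / 129 g/m^2
BI = 1.543 kPa/(g/m^2)

1.543 kPa/(g/m^2)


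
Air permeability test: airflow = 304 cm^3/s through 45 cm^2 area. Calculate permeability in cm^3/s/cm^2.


Formula: Air Permeability = Airflow / Test Area
AP = 304 cm^3/s / 45 cm^2
AP = 6.8 cm^3/s/cm^2

6.8 cm^3/s/cm^2


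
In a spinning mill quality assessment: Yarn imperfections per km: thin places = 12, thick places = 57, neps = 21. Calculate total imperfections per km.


Formula: Total = thin places + thick places + neps
Total = 12 + 57 + 21
Total = 90 imperfections/km

90 imperfections/km


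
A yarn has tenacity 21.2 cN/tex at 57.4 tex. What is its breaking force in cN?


Formula: Breaking force = Tenacity * Linear density
F = 21.2 cN/tex * 57.4 tex
F = 1216.88 cN

1216.88 cN


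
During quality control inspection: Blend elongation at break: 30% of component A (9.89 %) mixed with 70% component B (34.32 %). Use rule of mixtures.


Formula: Blend property = (fraction_A * property_A) + (fraction_B * property_B)
Step 1: Contribution A = 30/100 * 9.89 % = 2.967 %
Step 2: Contribution B = 70/100 * 34.32 % = 24.024 %
Step 3: Blend elongation at break = 2.967 + 24.024 = 26.991 %

26.991 %


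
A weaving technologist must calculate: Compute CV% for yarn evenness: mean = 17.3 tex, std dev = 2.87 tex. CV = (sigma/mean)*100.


Formula: CV% = (standard deviation / mean) * 100
Step 1: Ratio = 2.87 / 17.3 = 0.165896
Step 2: CV% = 0.165896 * 100 = 16.5896% ≈ 16.6%

16.6%


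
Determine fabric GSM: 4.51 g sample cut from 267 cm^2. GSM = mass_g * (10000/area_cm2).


Formula: GSM = mass_g / area_m2
Step 1: Convert area: 267 cm^2 = 267 / 10000 = 0.0267 m^2
Step 2: GSM = 4.51 g / 0.0267 m^2 = 168.9 g/m^2

168.9 g/m^2


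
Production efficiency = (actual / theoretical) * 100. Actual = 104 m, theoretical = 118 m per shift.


Formula: Efficiency% = (Actual output / Theoretical output) * 100
Efficiency% = (104 / 118) * 100
Efficiency% = 0.881356 * 100 = 88.1356% ≈ 88.1%

88.1%


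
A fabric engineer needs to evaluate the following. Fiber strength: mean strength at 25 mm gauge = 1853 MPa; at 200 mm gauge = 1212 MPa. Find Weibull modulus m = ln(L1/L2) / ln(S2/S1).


Formula: m = ln(L1/L2) / ln(S2/S1)
Step 1: ln(L1/L2) = ln(25/200) = -2.07944
Step 2: S2/S1 = 1212/1853 = 0.65407
Step 3: ln(S2/S1) = ln(0.65407) = -0.42454
Step 4: m = -2.07944 / -0.42454 = 4.90

4.90 (Weibull m)


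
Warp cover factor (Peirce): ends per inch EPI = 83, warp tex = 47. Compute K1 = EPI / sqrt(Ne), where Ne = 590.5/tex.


Formula: K1 = EPI / sqrt(Ne), with Ne = 590.5 / tex_warp
Step 1: Ne = 590.5 / 47 = 12.564
Step 2: sqrt(Ne) = sqrt(12.564) = 3.5446
Step 3: K1 = 83 / 3.5446 = 23.4

23.4


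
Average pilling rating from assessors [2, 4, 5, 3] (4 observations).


Formula: Mean = sum / count
Sum = 2 + 4 + 5 + 3 = 14
Mean = 14 / 4 = 3.5

3.5


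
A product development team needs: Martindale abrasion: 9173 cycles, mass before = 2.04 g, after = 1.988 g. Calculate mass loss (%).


Formula: Mass loss% = ((m_before - m_after) / m_before) * 100
Step 1: Mass loss = 2.04 - 1.988 = 0.052 g
Step 2: Ratio = 0.052 / 2.04 = 0.0254902
Step 3: Mass loss% = 0.0254902 * 100 = 2.54902% ≈ 2.55%

2.55%


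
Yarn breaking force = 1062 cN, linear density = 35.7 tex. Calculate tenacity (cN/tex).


Formula: Tenacity = Breaking force / Linear density
Tenacity = 1062 cN / 35.7 tex
Tenacity = 29.75 cN/tex

29.75 cN/tex


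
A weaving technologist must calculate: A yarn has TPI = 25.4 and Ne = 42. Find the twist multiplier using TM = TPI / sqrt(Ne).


Formula: TM = TPI / sqrt(Ne)
Step 1: sqrt(Ne) = sqrt(42) = 6.4807
Step 2: TM = 25.4 / 6.4807 = 3.92

3.92 TM


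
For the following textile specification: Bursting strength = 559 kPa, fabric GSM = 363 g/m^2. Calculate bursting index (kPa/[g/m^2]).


Formula: Bursting Index = Bursting Strength / Fabric GSM
BI = 559 kPa / 363 g/m^2
BI = 1.540 kPa/(g/m^2)

1.540 kPa/(g/m^2)


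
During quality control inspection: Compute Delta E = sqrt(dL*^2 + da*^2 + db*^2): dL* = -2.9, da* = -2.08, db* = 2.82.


Formula: Delta E = sqrt(dL*^2 + da*^2 + db*^2)
Step 1: dL*^2 = (-2.9)^2 = 8.41
Step 2: da*^2 = (-2.08)^2 = 4.3264
Step 3: db*^2 = 2.82^2 = 7.9524
Step 4: Sum = 8.41 + 4.3264 + 7.9524 = 20.6888
Step 5: Delta E = sqrt(20.6888) = 4.55

4.55 Delta E


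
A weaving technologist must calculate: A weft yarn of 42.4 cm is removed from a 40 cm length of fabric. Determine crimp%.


Formula: Crimp% = ((L_yarn - L_fabric) / L_fabric) * 100
Step 1: Extension = 42.4 - 40 = 2.4 cm
Step 2: Crimp% = (2.4 / 40) * 100
Step 3: Crimp% = 0.06 * 100 = 6.0%

6.0%


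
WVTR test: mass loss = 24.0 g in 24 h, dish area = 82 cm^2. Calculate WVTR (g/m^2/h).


Formula: WVTR = mass_loss / (area * time)
Step 1: Convert area: 82 cm^2 = 0.0082 m^2
Step 2: WVTR = 24.0 g / (0.0082 m^2 * 24 h)
Step 3: WVTR = 24.0 / 0.1968 = 122.0 g/m^2/h

122.0 g/m^2/h


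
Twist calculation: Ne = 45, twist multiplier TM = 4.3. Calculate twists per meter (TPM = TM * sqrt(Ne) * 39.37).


Formula: TPM = TM * sqrt(Ne) * 39.37
Step 1: sqrt(Ne) = sqrt(45) = 6.7082
Step 2: TM * sqrt(Ne) = 4.3 * 6.7082 = 28.8453
Step 3: TPM = 28.8453 * 39.37 = 1136 twists/m

1136 twists/m


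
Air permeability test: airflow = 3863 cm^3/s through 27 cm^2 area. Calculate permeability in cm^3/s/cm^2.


Formula: Air Permeability = Airflow / Test Area
AP = 3863 cm^3/s / 27 cm^2
AP = 143.1 cm^3/s/cm^2

143.1 cm^3/s/cm^2


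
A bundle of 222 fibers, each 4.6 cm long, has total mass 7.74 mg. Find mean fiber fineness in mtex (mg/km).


Formula: fineness (mtex) = mass (mg) / total length (km) = (mass_mg / total_length_m) * 1000
Step 1: Convert fiber length: 4.6 cm = 0.046 m
Step 2: Total fiber length = 222 * 0.046 = 10.212 m
Step 3: Linear density = 7.74 mg / 10.212 m = 0.7579 mg/m
Step 4: fineness = 0.7579 * 1000 = 757.9 mtex

757.9 mtex


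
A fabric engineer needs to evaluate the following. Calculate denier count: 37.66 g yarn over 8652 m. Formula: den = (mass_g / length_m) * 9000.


Formula: den = (mass_g / length_m) * 9000
Substituting: den = (37.66 / 8652) * 9000
Intermediate: 37.66 / 8652 = 0.00435275 g/m
den = 0.00435275 * 9000 = 39.2 denier

39.2 denier


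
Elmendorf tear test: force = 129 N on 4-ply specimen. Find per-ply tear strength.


Formula: Per-ply strength = Total force / Number of plies
Per-ply = 129 N / 4
Per-ply = 32.25 N

32.25 N


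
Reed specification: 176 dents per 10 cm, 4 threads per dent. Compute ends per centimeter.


Formula: EPC = (dents per 10 cm * ends per dent) / 10
Step 1: Total ends per 10 cm = 176 * 4 = 704
Step 2: EPC = 704 / 10 = 70.4 ends/cm

70.4 ends/cm


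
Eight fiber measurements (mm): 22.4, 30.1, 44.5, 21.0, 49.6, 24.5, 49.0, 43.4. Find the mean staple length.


Formula: Mean = sum of lengths / count
Sum = 22.4 + 30.1 + 44.5 + 21.0 + 49.6 + 24.5 + 49.0 + 43.4
Sum = 284.5 mm
Mean = 284.5 / 8 = 35.56 mm

35.56 mm


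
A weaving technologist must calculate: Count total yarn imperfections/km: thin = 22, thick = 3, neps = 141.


Formula: Total = thin places + thick places + neps
Total = 22 + 3 + 141
Total = 166 imperfections/km

166 imperfections/km


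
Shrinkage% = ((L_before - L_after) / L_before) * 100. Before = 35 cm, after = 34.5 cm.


Formula: Shrinkage% = ((L_before - L_after) / L_before) * 100
Step 1: Shrinkage = 35 - 34.5 = 0.5 cm
Step 2: Shrinkage% = (0.5 / 35) * 100
Step 3: Shrinkage% = 0.014286 * 100 = 1.4286% ≈ 1.4%

1.4%


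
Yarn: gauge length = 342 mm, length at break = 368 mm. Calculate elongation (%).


Formula: Elongation (%) = ((L_break - L0) / L0) * 100
Step 1: Extension = 368 - 342 = 26 mm
Step 2: Elongation = (26 / 342) * 100
Step 3: Elongation = 0.076023 * 100 = 7.6023% ≈ 7.6%

7.6%


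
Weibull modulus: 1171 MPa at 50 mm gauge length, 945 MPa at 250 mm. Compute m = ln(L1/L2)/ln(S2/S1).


Formula: m = ln(L1/L2) / ln(S2/S1)
Step 1: ln(L1/L2) = ln(50/250) = -1.60944
Step 2: S2/S1 = 945/1171 = 0.807
Step 3: ln(S2/S1) = ln(0.807) = -0.21443
Step 4: m = -1.60944 / -0.21443 = 7.51

7.51 (Weibull m)


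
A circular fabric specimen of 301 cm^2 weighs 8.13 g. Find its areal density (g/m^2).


Formula: GSM = mass_g / area_m2
Step 1: Convert area: 301 cm^2 = 301 / 10000 = 0.0301 m^2
Step 2: GSM = 8.13 g / 0.0301 m^2 = 270.1 g/m^2

270.1 g/m^2


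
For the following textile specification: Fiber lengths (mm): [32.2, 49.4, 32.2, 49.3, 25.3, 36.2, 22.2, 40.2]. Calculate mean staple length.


Formula: Mean = sum of lengths / count
Sum = 32.2 + 49.4 + 32.2 + 49.3 + 25.3 + 36.2 + 22.2 + 40.2
Sum = 287.0 mm
Mean = 287.0 / 8 = 35.88 mm

35.88 mm


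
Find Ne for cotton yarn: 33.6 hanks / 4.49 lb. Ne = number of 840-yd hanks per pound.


Formula: Ne = hanks / mass_lb
Substituting: Ne = 33.6 / 4.49
Ne = 7.5

7.5 Ne


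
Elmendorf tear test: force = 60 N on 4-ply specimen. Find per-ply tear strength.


Formula: Per-ply strength = Total force / Number of plies
Per-ply = 60 N / 4
Per-ply = 15 N

15 N


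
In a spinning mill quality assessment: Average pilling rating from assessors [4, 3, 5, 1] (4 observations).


Formula: Mean = sum / count
Sum = 4 + 3 + 5 + 1 = 13
Mean = 13 / 4 = 3.3

3.3


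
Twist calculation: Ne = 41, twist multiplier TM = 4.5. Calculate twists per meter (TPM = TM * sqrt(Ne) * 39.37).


Formula: TPM = TM * sqrt(Ne) * 39.37
Step 1: sqrt(Ne) = sqrt(41) = 6.4031
Step 2: TM * sqrt(Ne) = 4.5 * 6.4031 = 28.814
Step 3: TPM = 28.814 * 39.37 = 1134 twists/m

1134 twists/m


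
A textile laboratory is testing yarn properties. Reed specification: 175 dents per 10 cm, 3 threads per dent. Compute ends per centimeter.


Formula: EPC = (dents per 10 cm * ends per dent) / 10
Step 1: Total ends per 10 cm = 175 * 3 = 525
Step 2: EPC = 525 / 10 = 52.5 ends/cm

52.5 ends/cm


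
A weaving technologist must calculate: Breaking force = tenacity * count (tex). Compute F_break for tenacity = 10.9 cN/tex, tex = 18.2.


Formula: Breaking force = Tenacity * Linear density
F = 10.9 cN/tex * 18.2 tex
F = 198.38 cN

198.38 cN


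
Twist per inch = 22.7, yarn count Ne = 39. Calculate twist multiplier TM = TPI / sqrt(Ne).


Formula: TM = TPI / sqrt(Ne)
Step 1: sqrt(Ne) = sqrt(39) = 6.245
Step 2: TM = 22.7 / 6.245 = 3.63

3.63 TM


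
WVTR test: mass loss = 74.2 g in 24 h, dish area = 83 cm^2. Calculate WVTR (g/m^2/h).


Formula: WVTR = mass_loss / (area * time)
Step 1: Convert area: 83 cm^2 = 0.0083 m^2
Step 2: WVTR = 74.2 g / (0.0083 m^2 * 24 h)
Step 3: WVTR = 74.2 / 0.1992 = 372.5 g/m^2/h

372.5 g/m^2/h


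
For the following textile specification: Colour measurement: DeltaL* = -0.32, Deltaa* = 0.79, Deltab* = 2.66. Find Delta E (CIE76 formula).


Formula: Delta E = sqrt(dL*^2 + da*^2 + db*^2)
Step 1: dL*^2 = (-0.32)^2 = 0.1024
Step 2: da*^2 = 0.79^2 = 0.6241
Step 3: db*^2 = 2.66^2 = 7.0756
Step 4: Sum = 0.1024 + 0.6241 + 7.0756 = 7.8021
Step 5: Delta E = sqrt(7.8021) = 2.79

2.79 Delta E


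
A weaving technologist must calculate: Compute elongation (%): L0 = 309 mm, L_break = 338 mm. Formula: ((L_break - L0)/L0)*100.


Formula: Elongation (%) = ((L_break - L0) / L0) * 100
Step 1: Extension = 338 - 309 = 29 mm
Step 2: Elongation = (29 / 309) * 100
Step 3: Elongation = 0.093851 * 100 = 9.3851% ≈ 9.4%

9.4%


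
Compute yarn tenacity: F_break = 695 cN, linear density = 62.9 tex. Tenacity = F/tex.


Formula: Tenacity = Breaking force / Linear density
Tenacity = 695 cN / 62.9 tex
Tenacity = 11.05 cN/tex

11.05 cN/tex


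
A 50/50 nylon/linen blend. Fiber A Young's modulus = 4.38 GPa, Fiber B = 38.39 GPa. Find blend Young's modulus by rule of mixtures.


Formula: Blend property = (fraction_A * property_A) + (fraction_B * property_B)
Step 1: Contribution A = 50/100 * 4.38 GPa = 2.19 GPa
Step 2: Contribution B = 50/100 * 38.39 GPa = 19.195 GPa
Step 3: Blend Young's modulus = 2.19 + 19.195 = 21.385 GPa

21.385 GPa


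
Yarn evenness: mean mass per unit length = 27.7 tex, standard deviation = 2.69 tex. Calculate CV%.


Formula: CV% = (standard deviation / mean) * 100
Step 1: Ratio = 2.69 / 27.7 = 0.097112
Step 2: CV% = 0.097112 * 100 = 9.7112% ≈ 9.7%

9.7%


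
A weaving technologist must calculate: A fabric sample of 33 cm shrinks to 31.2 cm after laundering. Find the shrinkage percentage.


Formula: Shrinkage% = ((L_before - L_after) / L_before) * 100
Step 1: Shrinkage = 33 - 31.2 = 1.8 cm
Step 2: Shrinkage% = (1.8 / 33) * 100
Step 3: Shrinkage% = 0.054545 * 100 = 5.4545% ≈ 5.5%

5.5%


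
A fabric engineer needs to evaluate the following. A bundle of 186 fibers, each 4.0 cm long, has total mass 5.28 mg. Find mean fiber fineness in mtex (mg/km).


Formula: fineness (mtex) = mass (mg) / total length (km) = (mass_mg / total_length_m) * 1000
Step 1: Convert fiber length: 4.0 cm = 0.04 m
Step 2: Total fiber length = 186 * 0.04 = 7.44 m
Step 3: Linear density = 5.28 mg / 7.44 m = 0.7097 mg/m
Step 4: fineness = 0.7097 * 1000 = 709.7 mtex

709.7 mtex


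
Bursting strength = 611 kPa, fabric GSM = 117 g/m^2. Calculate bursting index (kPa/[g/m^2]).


Formula: Bursting Index = Bursting Strength / Fabric GSM
BI = 611 kPa / 117 g/m^2
BI = 5.222 kPa/(g/m^2)

5.222 kPa/(g/m^2)


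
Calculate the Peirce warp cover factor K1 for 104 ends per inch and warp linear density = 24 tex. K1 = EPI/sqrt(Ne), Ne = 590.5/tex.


Formula: K1 = EPI / sqrt(Ne), with Ne = 590.5 / tex_warp
Step 1: Ne = 590.5 / 24 = 24.604
Step 2: sqrt(Ne) = sqrt(24.604) = 4.9602
Step 3: K1 = 104 / 4.9602 = 21.0

21.0


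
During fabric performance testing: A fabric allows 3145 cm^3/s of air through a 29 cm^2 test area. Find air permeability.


Formula: Air Permeability = Airflow / Test Area
AP = 3145 cm^3/s / 29 cm^2
AP = 108.4 cm^3/s/cm^2

108.4 cm^3/s/cm^2


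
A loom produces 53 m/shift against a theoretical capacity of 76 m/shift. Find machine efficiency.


Formula: Efficiency% = (Actual output / Theoretical output) * 100
Efficiency% = (53 / 76) * 100
Efficiency% = 0.697368 * 100 = 69.7368% ≈ 69.7%

69.7%


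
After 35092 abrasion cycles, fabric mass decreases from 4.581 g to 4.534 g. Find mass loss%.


Formula: Mass loss% = ((m_before - m_after) / m_before) * 100
Step 1: Mass loss = 4.581 - 4.534 = 0.047 g
Step 2: Ratio = 0.047 / 4.581 = 0.0102598
Step 3: Mass loss% = 0.0102598 * 100 = 1.02598% ≈ 1.03%

1.03%


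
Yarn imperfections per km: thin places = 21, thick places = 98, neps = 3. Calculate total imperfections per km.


Formula: Total = thin places + thick places + neps
Total = 21 + 98 + 3
Total = 122 imperfections/km

122 imperfections/km


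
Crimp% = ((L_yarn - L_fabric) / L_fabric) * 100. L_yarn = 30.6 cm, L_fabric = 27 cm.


Formula: Crimp% = ((L_yarn - L_fabric) / L_fabric) * 100
Step 1: Extension = 30.6 - 27 = 3.6 cm
Step 2: Crimp% = (3.6 / 27) * 100
Step 3: Crimp% = 0.133333 * 100 = 13.3333% ≈ 13.3%

13.3%


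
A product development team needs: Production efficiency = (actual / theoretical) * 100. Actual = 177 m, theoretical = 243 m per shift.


Formula: Efficiency% = (Actual output / Theoretical output) * 100
Efficiency% = (177 / 243) * 100
Efficiency% = 0.728395 * 100 = 72.8395% ≈ 72.8%

72.8%


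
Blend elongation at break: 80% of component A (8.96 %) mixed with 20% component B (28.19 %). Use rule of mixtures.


Formula: Blend property = (fraction_A * property_A) + (fraction_B * property_B)
Step 1: Contribution A = 80/100 * 8.96 % = 7.168 %
Step 2: Contribution B = 20/100 * 28.19 % = 5.638 %
Step 3: Blend elongation at break = 7.168 + 5.638 = 12.806 %

12.806 %


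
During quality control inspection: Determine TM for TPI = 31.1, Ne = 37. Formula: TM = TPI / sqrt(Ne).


Formula: TM = TPI / sqrt(Ne)
Step 1: sqrt(Ne) = sqrt(37) = 6.0828
Step 2: TM = 31.1 / 6.0828 = 5.11

5.11 TM


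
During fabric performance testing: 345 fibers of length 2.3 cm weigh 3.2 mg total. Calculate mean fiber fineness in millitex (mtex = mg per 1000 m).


Formula: fineness (mtex) = mass (mg) / total length (km) = (mass_mg / total_length_m) * 1000
Step 1: Convert fiber length: 2.3 cm = 0.023 m
Step 2: Total fiber length = 345 * 0.023 = 7.935 m
Step 3: Linear density = 3.2 mg / 7.935 m = 0.4033 mg/m
Step 4: fineness = 0.4033 * 1000 = 403.3 mtex

403.3 mtex


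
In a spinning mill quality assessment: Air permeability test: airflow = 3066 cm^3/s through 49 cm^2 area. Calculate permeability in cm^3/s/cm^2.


Formula: Air Permeability = Airflow / Test Area
AP = 3066 cm^3/s / 49 cm^2
AP = 62.6 cm^3/s/cm^2

62.6 cm^3/s/cm^2


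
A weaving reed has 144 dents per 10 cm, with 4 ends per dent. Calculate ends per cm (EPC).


Formula: EPC = (dents per 10 cm * ends per dent) / 10
Step 1: Total ends per 10 cm = 144 * 4 = 576
Step 2: EPC = 576 / 10 = 57.6 ends/cm

57.6 ends/cm


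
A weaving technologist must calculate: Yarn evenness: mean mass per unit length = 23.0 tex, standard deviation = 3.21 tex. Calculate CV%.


Formula: CV% = (standard deviation / mean) * 100
Step 1: Ratio = 3.21 / 23.0 = 0.139565
Step 2: CV% = 0.139565 * 100 = 13.9565% ≈ 14.0%

14.0%


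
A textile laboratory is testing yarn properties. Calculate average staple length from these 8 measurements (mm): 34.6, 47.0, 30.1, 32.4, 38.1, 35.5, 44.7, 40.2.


Formula: Mean = sum of lengths / count
Sum = 34.6 + 47.0 + 30.1 + 32.4 + 38.1 + 35.5 + 44.7 + 40.2
Sum = 302.6 mm
Mean = 302.6 / 8 = 37.83 mm

37.83 mm


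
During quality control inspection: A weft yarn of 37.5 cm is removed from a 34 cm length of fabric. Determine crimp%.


Formula: Crimp% = ((L_yarn - L_fabric) / L_fabric) * 100
Step 1: Extension = 37.5 - 34 = 3.5 cm
Step 2: Crimp% = (3.5 / 34) * 100
Step 3: Crimp% = 0.102941 * 100 = 10.2941% ≈ 10.3%

10.3%


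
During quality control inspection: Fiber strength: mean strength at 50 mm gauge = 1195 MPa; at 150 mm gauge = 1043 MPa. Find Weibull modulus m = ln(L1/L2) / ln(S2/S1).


Formula: m = ln(L1/L2) / ln(S2/S1)
Step 1: ln(L1/L2) = ln(50/150) = -1.09861
Step 2: S2/S1 = 1043/1195 = 0.8728
Step 3: ln(S2/S1) = ln(0.8728) = -0.13605
Step 4: m = -1.09861 / -0.13605 = 8.08

8.08 (Weibull m)


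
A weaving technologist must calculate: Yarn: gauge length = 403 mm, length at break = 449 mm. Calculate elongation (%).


Formula: Elongation (%) = ((L_break - L0) / L0) * 100
Step 1: Extension = 449 - 403 = 46 mm
Step 2: Elongation = (46 / 403) * 100
Step 3: Elongation = 0.114144 * 100 = 11.4144% ≈ 11.4%

11.4%


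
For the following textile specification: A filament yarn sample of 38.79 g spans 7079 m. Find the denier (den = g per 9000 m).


Formula: den = (mass_g / length_m) * 9000
Substituting: den = (38.79 / 7079) * 9000
Intermediate: 38.79 / 7079 = 0.00547959 g/m
den = 0.00547959 * 9000 = 49.3 denier

49.3 denier


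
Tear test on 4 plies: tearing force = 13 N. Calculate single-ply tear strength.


Formula: Per-ply strength = Total force / Number of plies
Per-ply = 13 N / 4
Per-ply = 3.25 N

3.25 N


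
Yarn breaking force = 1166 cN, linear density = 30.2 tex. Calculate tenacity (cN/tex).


Formula: Tenacity = Breaking force / Linear density
Tenacity = 1166 cN / 30.2 tex
Tenacity = 38.61 cN/tex

38.61 cN/tex


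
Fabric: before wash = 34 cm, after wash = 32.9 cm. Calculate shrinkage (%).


Formula: Shrinkage% = ((L_before - L_after) / L_before) * 100
Step 1: Shrinkage = 34 - 32.9 = 1.1 cm
Step 2: Shrinkage% = (1.1 / 34) * 100
Step 3: Shrinkage% = 0.032353 * 100 = 3.2353% ≈ 3.2%

3.2%


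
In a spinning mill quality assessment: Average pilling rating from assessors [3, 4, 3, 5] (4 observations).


Formula: Mean = sum / count
Sum = 3 + 4 + 3 + 5 = 15
Mean = 15 / 4 = 3.8

3.8


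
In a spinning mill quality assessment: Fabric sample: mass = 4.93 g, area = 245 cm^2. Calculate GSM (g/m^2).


Formula: GSM = mass_g / area_m2
Step 1: Convert area: 245 cm^2 = 245 / 10000 = 0.0245 m^2
Step 2: GSM = 4.93 g / 0.0245 m^2 = 201.2 g/m^2

201.2 g/m^2


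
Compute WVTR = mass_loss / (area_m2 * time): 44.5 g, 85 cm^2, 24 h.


Formula: WVTR = mass_loss / (area * time)
Step 1: Convert area: 85 cm^2 = 0.0085 m^2
Step 2: WVTR = 44.5 g / (0.0085 m^2 * 24 h)
Step 3: WVTR = 44.5 / 0.204 = 218.1 g/m^2/h

218.1 g/m^2/h


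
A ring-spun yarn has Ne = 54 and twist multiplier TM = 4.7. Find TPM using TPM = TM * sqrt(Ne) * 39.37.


Formula: TPM = TM * sqrt(Ne) * 39.37
Step 1: sqrt(Ne) = sqrt(54) = 7.3485
Step 2: TM * sqrt(Ne) = 4.7 * 7.3485 = 34.538
Step 3: TPM = 34.538 * 39.37 = 1360 twists/m

1360 twists/m


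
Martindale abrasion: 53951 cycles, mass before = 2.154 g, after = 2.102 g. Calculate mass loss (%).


Formula: Mass loss% = ((m_before - m_after) / m_before) * 100
Step 1: Mass loss = 2.154 - 2.102 = 0.052 g
Step 2: Ratio = 0.052 / 2.154 = 0.0241411
Step 3: Mass loss% = 0.0241411 * 100 = 2.41411% ≈ 2.41%

2.41%


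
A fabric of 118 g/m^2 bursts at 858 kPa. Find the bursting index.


Formula: Bursting Index = Bursting Strength / Fabric GSM
BI = 858 kPa / 118 g/m^2
BI = 7.271 kPa/(g/m^2)

7.271 kPa/(g/m^2)


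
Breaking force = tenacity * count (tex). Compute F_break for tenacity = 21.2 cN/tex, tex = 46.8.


Formula: Breaking force = Tenacity * Linear density
F = 21.2 cN/tex * 46.8 tex
F = 992.16 cN

992.16 cN


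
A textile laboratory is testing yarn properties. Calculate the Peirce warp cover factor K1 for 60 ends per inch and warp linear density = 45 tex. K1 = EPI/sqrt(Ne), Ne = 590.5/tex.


Formula: K1 = EPI / sqrt(Ne), with Ne = 590.5 / tex_warp
Step 1: Ne = 590.5 / 45 = 13.122
Step 2: sqrt(Ne) = sqrt(13.122) = 3.6224
Step 3: K1 = 60 / 3.6224 = 16.6

16.6


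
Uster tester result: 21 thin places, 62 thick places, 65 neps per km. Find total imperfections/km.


Formula: Total = thin places + thick places + neps
Total = 21 + 62 + 65
Total = 148 imperfections/km

148 imperfections/km


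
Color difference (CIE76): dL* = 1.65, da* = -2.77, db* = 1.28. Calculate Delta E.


Formula: Delta E = sqrt(dL*^2 + da*^2 + db*^2)
Step 1: dL*^2 = 1.65^2 = 2.7225
Step 2: da*^2 = (-2.77)^2 = 7.6729
Step 3: db*^2 = 1.28^2 = 1.6384
Step 4: Sum = 2.7225 + 7.6729 + 1.6384 = 12.0338
Step 5: Delta E = sqrt(12.0338) = 3.47

3.47 Delta E


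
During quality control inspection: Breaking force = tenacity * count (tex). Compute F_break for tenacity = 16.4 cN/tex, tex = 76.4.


Formula: Breaking force = Tenacity * Linear density
F = 16.4 cN/tex * 76.4 tex
F = 1252.96 cN

1252.96 cN


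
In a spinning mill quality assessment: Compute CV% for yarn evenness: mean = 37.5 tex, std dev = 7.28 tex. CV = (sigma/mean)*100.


Formula: CV% = (standard deviation / mean) * 100
Step 1: Ratio = 7.28 / 37.5 = 0.194133
Step 2: CV% = 0.194133 * 100 = 19.4133% ≈ 19.4%

19.4%


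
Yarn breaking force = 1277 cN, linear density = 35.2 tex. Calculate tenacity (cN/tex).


Formula: Tenacity = Breaking force / Linear density
Tenacity = 1277 cN / 35.2 tex
Tenacity = 36.28 cN/tex

36.28 cN/tex


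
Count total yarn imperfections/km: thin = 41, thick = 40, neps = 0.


Formula: Total = thin places + thick places + neps
Total = 41 + 40 + 0
Total = 81 imperfections/km

81 imperfections/km


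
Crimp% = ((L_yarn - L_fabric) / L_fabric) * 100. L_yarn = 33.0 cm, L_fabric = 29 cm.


Formula: Crimp% = ((L_yarn - L_fabric) / L_fabric) * 100
Step 1: Extension = 33.0 - 29 = 4.0 cm
Step 2: Crimp% = (4.0 / 29) * 100
Step 3: Crimp% = 0.137931 * 100 = 13.7931% ≈ 13.8%

13.8%


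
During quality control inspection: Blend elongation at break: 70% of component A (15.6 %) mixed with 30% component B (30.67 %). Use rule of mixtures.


Formula: Blend property = (fraction_A * property_A) + (fraction_B * property_B)
Step 1: Contribution A = 70/100 * 15.6 % = 10.92 %
Step 2: Contribution B = 30/100 * 30.67 % = 9.201 %
Step 3: Blend elongation at break = 10.92 + 9.201 = 20.121 %

20.121 %


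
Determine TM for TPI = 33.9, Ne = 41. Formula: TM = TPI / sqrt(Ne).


Formula: TM = TPI / sqrt(Ne)
Step 1: sqrt(Ne) = sqrt(41) = 6.4031
Step 2: TM = 33.9 / 6.4031 = 5.29

5.29 TM


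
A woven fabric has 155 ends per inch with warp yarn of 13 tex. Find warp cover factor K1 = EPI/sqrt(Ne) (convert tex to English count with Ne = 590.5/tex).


Formula: K1 = EPI / sqrt(Ne), with Ne = 590.5 / tex_warp
Step 1: Ne = 590.5 / 13 = 45.423
Step 2: sqrt(Ne) = sqrt(45.423) = 6.7397
Step 3: K1 = 155 / 6.7397 = 23.0

23.0


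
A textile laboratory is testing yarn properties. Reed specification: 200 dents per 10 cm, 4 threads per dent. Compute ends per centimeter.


Formula: EPC = (dents per 10 cm * ends per dent) / 10
Step 1: Total ends per 10 cm = 200 * 4 = 800
Step 2: EPC = 800 / 10 = 80.0 ends/cm

80.0 ends/cm


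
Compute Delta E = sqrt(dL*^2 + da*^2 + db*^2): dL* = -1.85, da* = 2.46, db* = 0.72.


Formula: Delta E = sqrt(dL*^2 + da*^2 + db*^2)
Step 1: dL*^2 = (-1.85)^2 = 3.4225
Step 2: da*^2 = 2.46^2 = 6.0516
Step 3: db*^2 = 0.72^2 = 0.5184
Step 4: Sum = 3.4225 + 6.0516 + 0.5184 = 9.9925
Step 5: Delta E = sqrt(9.9925) = 3.16

3.16 Delta E


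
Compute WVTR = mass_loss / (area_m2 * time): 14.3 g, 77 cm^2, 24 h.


Formula: WVTR = mass_loss / (area * time)
Step 1: Convert area: 77 cm^2 = 0.0077 m^2
Step 2: WVTR = 14.3 g / (0.0077 m^2 * 24 h)
Step 3: WVTR = 14.3 / 0.1848 = 77.4 g/m^2/h

77.4 g/m^2/h


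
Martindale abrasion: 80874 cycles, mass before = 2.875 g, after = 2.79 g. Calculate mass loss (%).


Formula: Mass loss% = ((m_before - m_after) / m_before) * 100
Step 1: Mass loss = 2.875 - 2.79 = 0.085 g
Step 2: Ratio = 0.085 / 2.875 = 0.0295652
Step 3: Mass loss% = 0.0295652 * 100 = 2.95652% ≈ 2.96%

2.96%


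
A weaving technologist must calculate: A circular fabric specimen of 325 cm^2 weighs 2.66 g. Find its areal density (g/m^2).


Formula: GSM = mass_g / area_m2
Step 1: Convert area: 325 cm^2 = 325 / 10000 = 0.0325 m^2
Step 2: GSM = 2.66 g / 0.0325 m^2 = 81.8 g/m^2

81.8 g/m^2


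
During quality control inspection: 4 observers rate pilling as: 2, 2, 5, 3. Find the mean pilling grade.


Formula: Mean = sum / count
Sum = 2 + 2 + 5 + 3 = 12
Mean = 12 / 4 = 3.0

3.0


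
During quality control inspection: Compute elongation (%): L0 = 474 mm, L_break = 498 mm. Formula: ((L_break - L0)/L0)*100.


Formula: Elongation (%) = ((L_break - L0) / L0) * 100
Step 1: Extension = 498 - 474 = 24 mm
Step 2: Elongation = (24 / 474) * 100
Step 3: Elongation = 0.050633 * 100 = 5.0633% ≈ 5.1%

5.1%


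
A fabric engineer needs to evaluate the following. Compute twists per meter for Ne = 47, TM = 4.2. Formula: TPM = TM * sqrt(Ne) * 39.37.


Formula: TPM = TM * sqrt(Ne) * 39.37
Step 1: sqrt(Ne) = sqrt(47) = 6.8557
Step 2: TM * sqrt(Ne) = 4.2 * 6.8557 = 28.7939
Step 3: TPM = 28.7939 * 39.37 = 1134 twists/m

1134 twists/m


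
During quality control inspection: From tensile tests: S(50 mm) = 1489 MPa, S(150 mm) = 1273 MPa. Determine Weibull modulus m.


Formula: m = ln(L1/L2) / ln(S2/S1)
Step 1: ln(L1/L2) = ln(50/150) = -1.09861
Step 2: S2/S1 = 1273/1489 = 0.85494
Step 3: ln(S2/S1) = ln(0.85494) = -0.15672
Step 4: m = -1.09861 / -0.15672 = 7.01

7.01 (Weibull m)


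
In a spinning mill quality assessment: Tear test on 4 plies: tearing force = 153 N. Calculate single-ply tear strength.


Formula: Per-ply strength = Total force / Number of plies
Per-ply = 153 N / 4
Per-ply = 38.25 N

38.25 N


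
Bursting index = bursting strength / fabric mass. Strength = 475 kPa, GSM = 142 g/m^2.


Formula: Bursting Index = Bursting Strength / Fabric GSM
BI = 475 kPa / 142 g/m^2
BI = 3.345 kPa/(g/m^2)

3.345 kPa/(g/m^2)


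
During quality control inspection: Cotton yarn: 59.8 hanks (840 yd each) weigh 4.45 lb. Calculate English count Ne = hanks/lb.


Formula: Ne = hanks / mass_lb
Substituting: Ne = 59.8 / 4.45
Ne = 13.4

13.4 Ne


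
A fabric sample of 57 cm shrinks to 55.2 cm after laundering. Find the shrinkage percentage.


Formula: Shrinkage% = ((L_before - L_after) / L_before) * 100
Step 1: Shrinkage = 57 - 55.2 = 1.8 cm
Step 2: Shrinkage% = (1.8 / 57) * 100
Step 3: Shrinkage% = 0.031579 * 100 = 3.1579% ≈ 3.2%

3.2%


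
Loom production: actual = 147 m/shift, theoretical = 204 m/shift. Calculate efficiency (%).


Formula: Efficiency% = (Actual output / Theoretical output) * 100
Efficiency% = (147 / 204) * 100
Efficiency% = 0.720588 * 100 = 72.0588% ≈ 72.1%

72.1%


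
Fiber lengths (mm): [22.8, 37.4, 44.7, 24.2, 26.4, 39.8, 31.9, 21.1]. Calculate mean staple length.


Formula: Mean = sum of lengths / count
Sum = 22.8 + 37.4 + 44.7 + 24.2 + 26.4 + 39.8 + 31.9 + 21.1
Sum = 248.3 mm
Mean = 248.3 / 8 = 31.04 mm

31.04 mm


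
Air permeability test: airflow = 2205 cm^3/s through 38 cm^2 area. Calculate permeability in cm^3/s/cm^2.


Formula: Air Permeability = Airflow / Test Area
AP = 2205 cm^3/s / 38 cm^2
AP = 58.0 cm^3/s/cm^2

58.0 cm^3/s/cm^2


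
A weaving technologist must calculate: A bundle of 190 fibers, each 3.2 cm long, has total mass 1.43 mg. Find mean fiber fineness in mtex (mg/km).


Formula: fineness (mtex) = mass (mg) / total length (km) = (mass_mg / total_length_m) * 1000
Step 1: Convert fiber length: 3.2 cm = 0.032 m
Step 2: Total fiber length = 190 * 0.032 = 6.08 m
Step 3: Linear density = 1.43 mg / 6.08 m = 0.2352 mg/m
Step 4: fineness = 0.2352 * 1000 = 235.2 mtex

235.2 mtex


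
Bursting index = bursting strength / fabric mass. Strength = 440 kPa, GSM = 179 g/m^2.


Formula: Bursting Index = Bursting Strength / Fabric GSM
BI = 440 kPa / 179 g/m^2
BI = 2.458 kPa/(g/m^2)

2.458 kPa/(g/m^2)


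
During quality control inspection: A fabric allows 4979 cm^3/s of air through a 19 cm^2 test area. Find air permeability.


Formula: Air Permeability = Airflow / Test Area
AP = 4979 cm^3/s / 19 cm^2
AP = 262.1 cm^3/s/cm^2

262.1 cm^3/s/cm^2


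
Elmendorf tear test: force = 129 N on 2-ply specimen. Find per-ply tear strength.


Formula: Per-ply strength = Total force / Number of plies
Per-ply = 129 N / 2
Per-ply = 64.5 N

64.5 N


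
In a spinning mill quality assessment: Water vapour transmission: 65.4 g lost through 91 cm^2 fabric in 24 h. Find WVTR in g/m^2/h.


Formula: WVTR = mass_loss / (area * time)
Step 1: Convert area: 91 cm^2 = 0.0091 m^2
Step 2: WVTR = 65.4 g / (0.0091 m^2 * 24 h)
Step 3: WVTR = 65.4 / 0.2184 = 299.5 g/m^2/h

299.5 g/m^2/h


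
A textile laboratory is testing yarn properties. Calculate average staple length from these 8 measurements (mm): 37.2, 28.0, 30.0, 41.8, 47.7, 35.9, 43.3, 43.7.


Formula: Mean = sum of lengths / count
Sum = 37.2 + 28.0 + 30.0 + 41.8 + 47.7 + 35.9 + 43.3 + 43.7
Sum = 307.6 mm
Mean = 307.6 / 8 = 38.45 mm

38.45 mm


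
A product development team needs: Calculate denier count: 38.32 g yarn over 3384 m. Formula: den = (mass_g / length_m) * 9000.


Formula: den = (mass_g / length_m) * 9000
Substituting: den = (38.32 / 3384) * 9000
Intermediate: 38.32 / 3384 = 0.01132388 g/m
den = 0.01132388 * 9000 = 101.9 denier

101.9 denier


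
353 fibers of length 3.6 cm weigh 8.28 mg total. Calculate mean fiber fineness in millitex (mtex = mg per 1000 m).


Formula: fineness (mtex) = mass (mg) / total length (km) = (mass_mg / total_length_m) * 1000
Step 1: Convert fiber length: 3.6 cm = 0.036 m
Step 2: Total fiber length = 353 * 0.036 = 12.708 m
Step 3: Linear density = 8.28 mg / 12.708 m = 0.6516 mg/m
Step 4: fineness = 0.6516 * 1000 = 651.6 mtex

651.6 mtex


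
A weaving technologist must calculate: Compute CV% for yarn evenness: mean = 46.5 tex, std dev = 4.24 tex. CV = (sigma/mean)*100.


Formula: CV% = (standard deviation / mean) * 100
Step 1: Ratio = 4.24 / 46.5 = 0.091183
Step 2: CV% = 0.091183 * 100 = 9.1183% ≈ 9.1%

9.1%


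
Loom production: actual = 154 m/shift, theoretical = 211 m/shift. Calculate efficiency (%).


Formula: Efficiency% = (Actual output / Theoretical output) * 100
Efficiency% = (154 / 211) * 100
Efficiency% = 0.729858 * 100 = 72.9858% ≈ 73.0%

73.0%


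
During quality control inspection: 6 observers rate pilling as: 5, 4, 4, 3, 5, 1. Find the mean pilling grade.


Formula: Mean = sum / count
Sum = 5 + 4 + 4 + 3 + 5 + 1 = 22
Mean = 22 / 6 = 3.7

3.7


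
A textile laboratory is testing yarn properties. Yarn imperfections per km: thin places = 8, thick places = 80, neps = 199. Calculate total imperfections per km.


Formula: Total = thin places + thick places + neps
Total = 8 + 80 + 199
Total = 287 imperfections/km

287 imperfections/km


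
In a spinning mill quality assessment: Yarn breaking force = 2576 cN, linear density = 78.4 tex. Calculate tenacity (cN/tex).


Formula: Tenacity = Breaking force / Linear density
Tenacity = 2576 cN / 78.4 tex
Tenacity = 32.86 cN/tex

32.86 cN/tex
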